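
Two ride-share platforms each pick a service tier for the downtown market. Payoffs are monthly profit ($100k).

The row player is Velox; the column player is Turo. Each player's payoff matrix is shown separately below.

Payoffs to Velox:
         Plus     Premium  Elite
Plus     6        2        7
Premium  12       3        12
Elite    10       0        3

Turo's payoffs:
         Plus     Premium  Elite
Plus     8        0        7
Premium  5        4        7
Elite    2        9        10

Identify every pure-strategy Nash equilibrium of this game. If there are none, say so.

(Premium, Elite)

(Plus, Plus): Velox can switch to Premium (6 → 12). Not NE.
(Plus, Premium): Velox can switch to Premium (2 → 3). Not NE.
(Plus, Elite): Velox can switch to Premium (7 → 12). Not NE.
(Premium, Plus): Turo can switch to Elite (5 → 7). Not NE.
(Premium, Premium): Turo can switch to Plus (4 → 5). Not NE.
(Premium, Elite): Velox gets 12, best alternative 7; Turo gets 7, best alternative 5. No profitable deviation — NE.
(Elite, Plus): Velox can switch to Premium (10 → 12). Not NE.
(Elite, Premium): Velox can switch to Plus (0 → 2). Not NE.
(Elite, Elite): Velox can switch to Plus (3 → 7). Not NE.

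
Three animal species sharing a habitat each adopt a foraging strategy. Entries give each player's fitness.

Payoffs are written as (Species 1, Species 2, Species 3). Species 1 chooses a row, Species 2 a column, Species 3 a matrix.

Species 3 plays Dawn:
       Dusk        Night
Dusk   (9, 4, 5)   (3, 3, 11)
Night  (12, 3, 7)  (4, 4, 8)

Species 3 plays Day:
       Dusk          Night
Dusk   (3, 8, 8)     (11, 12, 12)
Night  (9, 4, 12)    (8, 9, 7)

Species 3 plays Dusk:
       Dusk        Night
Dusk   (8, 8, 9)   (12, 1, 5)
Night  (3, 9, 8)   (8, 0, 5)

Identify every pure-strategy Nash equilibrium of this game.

(Dusk, Dusk, Dawn): Species 1 can switch to Night (9 → 12). Not NE.
(Dusk, Dusk, Day): Species 1 can switch to Night (3 → 9). Not NE.
(Dusk, Dusk, Dusk): Species 1 gets 8, best alternative 3; Species 2 gets 8, best alternative 1; Species 3 gets 9, best alternative 8. No profitable deviation — NE.
(Dusk, Night, Dawn): Species 1 can switch to Night (3 → 4). Not NE.
(Dusk, Night, Day): Species 1 gets 11, best alternative 8; Species 2 gets 12, best alternative 8; Species 3 gets 12, best alternative 11. No profitable deviation — NE.
(Dusk, Night, Dusk): Species 2 can switch to Dusk (1 → 8). Not NE.
(Night, Dusk, Dawn): Species 2 can switch to Night (3 → 4). Not NE.
(Night, Dusk, Day): Species 2 can switch to Night (4 → 9). Not NE.
(Night, Dusk, Dusk): Species 1 can switch to Dusk (3 → 8). Not NE.
(Night, Night, Dawn): Species 1 gets 4, best alternative 3; Species 2 gets 4, best alternative 3; Species 3 gets 8, best alternative 7. No profitable deviation — NE.
(Night, Night, Day): Species 1 can switch to Dusk (8 → 11). Not NE.
(Night, Night, Dusk): Species 1 can switch to Dusk (8 → 12). Not NE.

The pure Nash equilibria are (Dusk, Dusk, Dusk) and (Dusk, Night, Day) and (Night, Night, Dawn).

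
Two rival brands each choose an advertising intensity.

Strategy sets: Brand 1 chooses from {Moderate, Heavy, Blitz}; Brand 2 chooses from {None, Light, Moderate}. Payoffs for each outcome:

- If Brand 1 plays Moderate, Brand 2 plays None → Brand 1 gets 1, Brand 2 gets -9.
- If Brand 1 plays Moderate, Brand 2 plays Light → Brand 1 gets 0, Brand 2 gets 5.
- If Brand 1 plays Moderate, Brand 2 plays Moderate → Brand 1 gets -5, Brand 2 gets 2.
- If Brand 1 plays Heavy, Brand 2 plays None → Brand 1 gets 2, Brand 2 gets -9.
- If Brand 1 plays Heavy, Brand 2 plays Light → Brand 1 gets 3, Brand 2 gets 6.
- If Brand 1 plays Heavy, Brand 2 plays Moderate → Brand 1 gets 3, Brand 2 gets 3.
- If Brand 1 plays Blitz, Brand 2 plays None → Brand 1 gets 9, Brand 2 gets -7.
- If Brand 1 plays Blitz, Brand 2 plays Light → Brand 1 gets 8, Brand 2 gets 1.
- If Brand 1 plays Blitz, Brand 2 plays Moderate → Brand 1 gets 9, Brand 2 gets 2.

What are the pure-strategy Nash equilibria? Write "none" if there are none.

(Moderate, None): Brand 1 can switch to Heavy (1 → 2). Not NE.
(Moderate, Light): Brand 1 can switch to Heavy (0 → 3). Not NE.
(Moderate, Moderate): Brand 1 can switch to Heavy (-5 → 3). Not NE.
(Heavy, None): Brand 1 can switch to Blitz (2 → 9). Not NE.
(Heavy, Light): Brand 1 can switch to Blitz (3 → 8). Not NE.
(Heavy, Moderate): Brand 1 can switch to Blitz (3 → 9). Not NE.
(Blitz, Moderate): Brand 1 gets 9, best alternative 3; Brand 2 gets 2, best alternative 1. No profitable deviation — NE.
(The remaining 2 profiles each have a profitable deviation by the same check.)

Pure NE: (Blitz, Moderate)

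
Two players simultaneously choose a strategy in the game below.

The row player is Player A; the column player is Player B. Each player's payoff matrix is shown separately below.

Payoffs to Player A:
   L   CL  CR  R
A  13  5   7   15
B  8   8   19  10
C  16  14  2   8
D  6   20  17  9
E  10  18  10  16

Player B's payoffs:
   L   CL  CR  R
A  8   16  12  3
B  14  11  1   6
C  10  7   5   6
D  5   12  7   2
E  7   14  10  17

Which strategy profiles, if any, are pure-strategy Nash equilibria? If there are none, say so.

The pure Nash equilibria are (C, L); (D, CL); (E, R).

Player A against L: payoffs 13, 8, 16, 6, 10 → best response C.
Player A against CL: payoffs 5, 8, 14, 20, 18 → best response D.
Player A against CR: payoffs 7, 19, 2, 17, 10 → best response B.
Player A against R: payoffs 15, 10, 8, 9, 16 → best response E.
Player B against A: payoffs 8, 16, 12, 3 → best response CL.
Player B against B: payoffs 14, 11, 1, 6 → best response L.
Player B against C: payoffs 10, 7, 5, 6 → best response L.
Player B against D: payoffs 5, 12, 7, 2 → best response CL.
Player B against E: payoffs 7, 14, 10, 17 → best response R.
Mutual best responses: (C, L); (D, CL); (E, R).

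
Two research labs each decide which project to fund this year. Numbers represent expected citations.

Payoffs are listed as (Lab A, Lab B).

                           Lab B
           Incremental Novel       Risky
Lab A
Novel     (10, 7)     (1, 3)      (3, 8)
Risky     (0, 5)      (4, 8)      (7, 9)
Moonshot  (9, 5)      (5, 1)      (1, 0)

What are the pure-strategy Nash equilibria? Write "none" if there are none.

The unique pure-strategy Nash equilibrium is (Risky, Risky).

(Novel, Incremental): Lab B can switch to Risky (7 → 8). Not NE.
(Novel, Novel): Lab A can switch to Risky (1 → 4). Not NE.
(Novel, Risky): Lab A can switch to Risky (3 → 7). Not NE.
(Risky, Incremental): Lab A can switch to Novel (0 → 10). Not NE.
(Risky, Novel): Lab A can switch to Moonshot (4 → 5). Not NE.
(Risky, Risky): Lab A gets 7, best alternative 3; Lab B gets 9, best alternative 8. No profitable deviation — NE.
(Moonshot, Incremental): Lab A can switch to Novel (9 → 10). Not NE.
(The remaining 2 profiles each have a profitable deviation by the same check.)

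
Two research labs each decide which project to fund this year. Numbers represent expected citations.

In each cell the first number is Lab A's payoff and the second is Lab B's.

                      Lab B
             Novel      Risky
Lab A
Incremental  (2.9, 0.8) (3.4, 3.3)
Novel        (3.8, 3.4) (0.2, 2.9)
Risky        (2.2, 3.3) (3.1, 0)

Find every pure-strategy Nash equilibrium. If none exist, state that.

The pure Nash equilibria are (Incremental, Risky), (Novel, Novel).

Mark each player's best response to every combination of opponents' strategies; a profile where every player is best-responding is a pure Nash equilibrium.
Lab A against Novel: payoffs 2.9, 3.8, 2.2 → best response Novel.
Lab A against Risky: payoffs 3.4, 0.2, 3.1 → best response Incremental.
Lab B against Incremental: payoffs 0.8, 3.3 → best response Risky.
Lab B against Novel: payoffs 3.4, 2.9 → best response Novel.
Lab B against Risky: payoffs 3.3, 0 → best response Novel.
Mutual best responses: (Incremental, Risky); (Novel, Novel).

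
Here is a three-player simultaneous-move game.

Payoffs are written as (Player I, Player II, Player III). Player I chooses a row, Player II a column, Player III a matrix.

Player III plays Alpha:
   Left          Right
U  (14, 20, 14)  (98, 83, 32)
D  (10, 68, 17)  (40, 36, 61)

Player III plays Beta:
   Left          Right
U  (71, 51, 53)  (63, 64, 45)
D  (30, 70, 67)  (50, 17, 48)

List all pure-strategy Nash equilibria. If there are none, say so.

Player I against (Left, Alpha): payoffs 14, 10 → best response U.
Player I against (Left, Beta): payoffs 71, 30 → best response U.
Player I against (Right, Alpha): payoffs 98, 40 → best response U.
Player I against (Right, Beta): payoffs 63, 50 → best response U.
Player II against (U, Alpha): payoffs 20, 83 → best response Right.
Player II against (U, Beta): payoffs 51, 64 → best response Right.
Player II against (D, Alpha): payoffs 68, 36 → best response Left.
Player II against (D, Beta): payoffs 70, 17 → best response Left.
Player III against (U, Left): payoffs 14, 53 → best response Beta.
Player III against (U, Right): payoffs 32, 45 → best response Beta.
Player III against (D, Left): payoffs 17, 67 → best response Beta.
Player III against (D, Right): payoffs 61, 48 → best response Alpha.
Mutual best responses: (U, Right, Beta).

(U, Right, Beta)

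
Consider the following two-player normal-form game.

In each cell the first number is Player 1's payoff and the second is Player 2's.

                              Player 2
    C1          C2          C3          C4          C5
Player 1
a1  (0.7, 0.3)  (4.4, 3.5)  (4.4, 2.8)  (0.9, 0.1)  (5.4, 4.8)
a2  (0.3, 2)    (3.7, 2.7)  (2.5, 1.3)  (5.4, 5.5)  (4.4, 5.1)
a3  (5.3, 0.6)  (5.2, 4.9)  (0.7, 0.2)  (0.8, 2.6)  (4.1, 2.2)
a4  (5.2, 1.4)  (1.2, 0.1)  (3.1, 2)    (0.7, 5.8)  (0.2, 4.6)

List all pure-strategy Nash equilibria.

(a1, C1): Player 1 can switch to a3 (0.7 → 5.3). Not NE.
(a1, C2): Player 1 can switch to a3 (4.4 → 5.2). Not NE.
(a1, C3): Player 2 can switch to C2 (2.8 → 3.5). Not NE.
(a1, C4): Player 1 can switch to a2 (0.9 → 5.4). Not NE.
(a1, C5): Player 1 gets 5.4, best alternative 4.4; Player 2 gets 4.8, best alternative 3.5. No profitable deviation — NE.
(a2, C1): Player 1 can switch to a1 (0.3 → 0.7). Not NE.
(a2, C2): Player 1 can switch to a1 (3.7 → 4.4). Not NE.
(a2, C3): Player 1 can switch to a1 (2.5 → 4.4). Not NE.
(a2, C4): Player 1 gets 5.4, best alternative 0.9; Player 2 gets 5.5, best alternative 5.1. No profitable deviation — NE.
(a2, C5): Player 1 can switch to a1 (4.4 → 5.4). Not NE.
(a3, C2): Player 1 gets 5.2, best alternative 4.4; Player 2 gets 4.9, best alternative 2.6. No profitable deviation — NE.
(The remaining 9 profiles each have a profitable deviation by the same check.)

Pure-strategy Nash equilibria: (a1, C5); (a2, C4); (a3, C2)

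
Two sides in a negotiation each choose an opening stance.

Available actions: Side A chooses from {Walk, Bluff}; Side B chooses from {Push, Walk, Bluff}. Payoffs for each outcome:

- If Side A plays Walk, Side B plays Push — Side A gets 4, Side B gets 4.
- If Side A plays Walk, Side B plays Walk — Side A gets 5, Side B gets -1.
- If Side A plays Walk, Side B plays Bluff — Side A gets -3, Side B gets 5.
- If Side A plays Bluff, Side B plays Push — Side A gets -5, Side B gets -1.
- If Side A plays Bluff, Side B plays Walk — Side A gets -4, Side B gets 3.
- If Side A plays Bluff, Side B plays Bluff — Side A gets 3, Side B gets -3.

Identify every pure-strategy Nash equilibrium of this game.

For each player, find the best response to each opponent profile; mutual best responses are the pure NE.
Side A against Push: payoffs 4, -5 → best response Walk.
Side A against Walk: payoffs 5, -4 → best response Walk.
Side A against Bluff: payoffs -3, 3 → best response Bluff.
Side B against Walk: payoffs 4, -1, 5 → best response Bluff.
Side B against Bluff: payoffs -1, 3, -3 → best response Walk.
No profile is a mutual best response for all players.

There is no pure-strategy Nash equilibrium.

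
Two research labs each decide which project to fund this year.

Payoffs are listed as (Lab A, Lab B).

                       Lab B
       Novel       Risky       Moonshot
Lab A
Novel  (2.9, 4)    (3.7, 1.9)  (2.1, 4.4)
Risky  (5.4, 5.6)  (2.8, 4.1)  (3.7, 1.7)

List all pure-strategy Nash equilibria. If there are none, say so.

Check each profile: it is a Nash equilibrium iff no player can strictly gain by switching unilaterally.
(Novel, Novel): Lab A can switch to Risky (2.9 → 5.4). Not NE.
(Novel, Risky): Lab B can switch to Novel (1.9 → 4). Not NE.
(Novel, Moonshot): Lab A can switch to Risky (2.1 → 3.7). Not NE.
(Risky, Novel): Lab A gets 5.4, best alternative 2.9; Lab B gets 5.6, best alternative 4.1. No profitable deviation — NE.
(Risky, Risky): Lab A can switch to Novel (2.8 → 3.7). Not NE.
(Risky, Moonshot): Lab B can switch to Novel (1.7 → 5.6). Not NE.

(Risky, Novel)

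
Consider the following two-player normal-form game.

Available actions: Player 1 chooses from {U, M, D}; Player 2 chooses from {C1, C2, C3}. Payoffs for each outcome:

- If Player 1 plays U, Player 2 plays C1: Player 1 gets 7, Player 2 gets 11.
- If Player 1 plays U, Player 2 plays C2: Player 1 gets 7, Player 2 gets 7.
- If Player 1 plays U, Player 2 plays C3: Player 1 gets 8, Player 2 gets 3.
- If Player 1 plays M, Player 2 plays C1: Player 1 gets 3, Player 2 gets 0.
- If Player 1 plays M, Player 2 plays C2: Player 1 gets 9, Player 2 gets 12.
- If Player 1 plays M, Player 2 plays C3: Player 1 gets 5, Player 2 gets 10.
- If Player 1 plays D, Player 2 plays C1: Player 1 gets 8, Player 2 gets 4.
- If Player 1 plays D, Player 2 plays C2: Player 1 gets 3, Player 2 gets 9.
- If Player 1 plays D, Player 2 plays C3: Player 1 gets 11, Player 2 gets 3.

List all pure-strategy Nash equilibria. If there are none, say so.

Check each profile: it is a Nash equilibrium iff no player can strictly gain by switching unilaterally.
(U, C1): Player 1 can switch to D (7 → 8). Not NE.
(U, C2): Player 1 can switch to M (7 → 9). Not NE.
(U, C3): Player 1 can switch to D (8 → 11). Not NE.
(M, C1): Player 1 can switch to U (3 → 7). Not NE.
(M, C2): Player 1 gets 9, best alternative 7; Player 2 gets 12, best alternative 10. No profitable deviation — NE.
(M, C3): Player 1 can switch to U (5 → 8). Not NE.
(D, C1): Player 2 can switch to C2 (4 → 9). Not NE.
(D, C2): Player 1 can switch to U (3 → 7). Not NE.
(D, C3): Player 2 can switch to C1 (3 → 4). Not NE.

The unique pure-strategy Nash equilibrium is (M, C2).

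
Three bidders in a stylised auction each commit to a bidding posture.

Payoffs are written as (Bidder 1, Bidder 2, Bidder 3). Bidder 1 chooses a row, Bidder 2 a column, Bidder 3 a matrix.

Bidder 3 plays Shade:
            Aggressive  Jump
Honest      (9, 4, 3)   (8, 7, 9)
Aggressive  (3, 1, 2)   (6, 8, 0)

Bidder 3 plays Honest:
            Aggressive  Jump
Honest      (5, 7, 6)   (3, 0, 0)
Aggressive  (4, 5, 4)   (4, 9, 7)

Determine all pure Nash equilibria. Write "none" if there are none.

(Honest, Aggressive, Shade): Bidder 2 can switch to Jump (4 → 7). Not NE.
(Honest, Aggressive, Honest): Bidder 1 gets 5, best alternative 4; Bidder 2 gets 7, best alternative 0; Bidder 3 gets 6, best alternative 3. No profitable deviation — NE.
(Honest, Jump, Shade): Bidder 1 gets 8, best alternative 6; Bidder 2 gets 7, best alternative 4; Bidder 3 gets 9, best alternative 0. No profitable deviation — NE.
(Honest, Jump, Honest): Bidder 1 can switch to Aggressive (3 → 4). Not NE.
(Aggressive, Aggressive, Shade): Bidder 1 can switch to Honest (3 → 9). Not NE.
(Aggressive, Aggressive, Honest): Bidder 1 can switch to Honest (4 → 5). Not NE.
(Aggressive, Jump, Shade): Bidder 1 can switch to Honest (6 → 8). Not NE.
(Aggressive, Jump, Honest): Bidder 1 gets 4, best alternative 3; Bidder 2 gets 9, best alternative 5; Bidder 3 gets 7, best alternative 0. No profitable deviation — NE.

(Honest, Aggressive, Honest); (Honest, Jump, Shade); (Aggressive, Jump, Honest)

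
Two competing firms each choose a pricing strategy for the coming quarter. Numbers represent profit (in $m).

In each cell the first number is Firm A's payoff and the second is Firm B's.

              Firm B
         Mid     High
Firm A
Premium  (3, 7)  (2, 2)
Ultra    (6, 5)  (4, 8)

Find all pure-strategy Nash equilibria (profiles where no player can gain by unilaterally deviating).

(Ultra, High)

For each strategy profile, look for a profitable unilateral deviation.
(Premium, Mid): Firm A can switch to Ultra (3 → 6). Not NE.
(Premium, High): Firm A can switch to Ultra (2 → 4). Not NE.
(Ultra, Mid): Firm B can switch to High (5 → 8). Not NE.
(Ultra, High): Firm A gets 4, best alternative 2; Firm B gets 8, best alternative 5. No profitable deviation — NE.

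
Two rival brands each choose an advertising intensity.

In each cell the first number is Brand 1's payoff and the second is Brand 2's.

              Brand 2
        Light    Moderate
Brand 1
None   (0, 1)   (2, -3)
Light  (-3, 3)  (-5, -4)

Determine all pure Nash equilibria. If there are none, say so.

Pure NE: (None, Light)

(None, Light): Brand 1 gets 0, best alternative -3; Brand 2 gets 1, best alternative -3. No profitable deviation — NE.
(None, Moderate): Brand 2 can switch to Light (-3 → 1). Not NE.
(Light, Light): Brand 1 can switch to None (-3 → 0). Not NE.
(Light, Moderate): Brand 1 can switch to None (-5 → 2). Not NE.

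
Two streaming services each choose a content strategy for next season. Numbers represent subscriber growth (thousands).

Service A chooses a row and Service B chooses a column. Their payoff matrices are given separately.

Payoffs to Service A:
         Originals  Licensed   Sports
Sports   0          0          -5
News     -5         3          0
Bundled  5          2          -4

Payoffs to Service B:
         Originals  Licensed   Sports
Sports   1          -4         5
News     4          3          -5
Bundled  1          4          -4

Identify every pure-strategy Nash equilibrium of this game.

There is no pure-strategy Nash equilibrium.

For each strategy profile, look for a profitable unilateral deviation.
(Sports, Originals): Service A can switch to Bundled (0 → 5). Not NE.
(Sports, Licensed): Service A can switch to News (0 → 3). Not NE.
(Sports, Sports): Service A can switch to News (-5 → 0). Not NE.
(News, Originals): Service A can switch to Sports (-5 → 0). Not NE.
(News, Licensed): Service B can switch to Originals (3 → 4). Not NE.
(News, Sports): Service B can switch to Originals (-5 → 4). Not NE.
(The remaining 3 profiles each have a profitable deviation by the same check.)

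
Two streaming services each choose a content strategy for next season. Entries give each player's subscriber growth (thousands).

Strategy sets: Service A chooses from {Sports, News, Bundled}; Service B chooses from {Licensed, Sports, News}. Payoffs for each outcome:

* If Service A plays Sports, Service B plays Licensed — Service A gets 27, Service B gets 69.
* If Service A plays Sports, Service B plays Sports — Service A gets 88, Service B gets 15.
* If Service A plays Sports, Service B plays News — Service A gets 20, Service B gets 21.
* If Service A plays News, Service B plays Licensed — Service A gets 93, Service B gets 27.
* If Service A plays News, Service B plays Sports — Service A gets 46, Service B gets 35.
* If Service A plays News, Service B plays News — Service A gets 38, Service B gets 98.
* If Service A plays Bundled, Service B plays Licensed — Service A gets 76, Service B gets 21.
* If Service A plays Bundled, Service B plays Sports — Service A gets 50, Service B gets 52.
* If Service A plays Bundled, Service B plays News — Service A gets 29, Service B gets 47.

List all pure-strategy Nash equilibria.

(Sports, Licensed): Service A can switch to News (27 → 93). Not NE.
(Sports, Sports): Service B can switch to Licensed (15 → 69). Not NE.
(Sports, News): Service A can switch to News (20 → 38). Not NE.
(News, Licensed): Service B can switch to Sports (27 → 35). Not NE.
(News, Sports): Service A can switch to Sports (46 → 88). Not NE.
(News, News): Service A gets 38, best alternative 29; Service B gets 98, best alternative 35. No profitable deviation — NE.
(Bundled, Licensed): Service A can switch to News (76 → 93). Not NE.
(The remaining 2 profiles each have a profitable deviation by the same check.)

Pure NE: (News, News)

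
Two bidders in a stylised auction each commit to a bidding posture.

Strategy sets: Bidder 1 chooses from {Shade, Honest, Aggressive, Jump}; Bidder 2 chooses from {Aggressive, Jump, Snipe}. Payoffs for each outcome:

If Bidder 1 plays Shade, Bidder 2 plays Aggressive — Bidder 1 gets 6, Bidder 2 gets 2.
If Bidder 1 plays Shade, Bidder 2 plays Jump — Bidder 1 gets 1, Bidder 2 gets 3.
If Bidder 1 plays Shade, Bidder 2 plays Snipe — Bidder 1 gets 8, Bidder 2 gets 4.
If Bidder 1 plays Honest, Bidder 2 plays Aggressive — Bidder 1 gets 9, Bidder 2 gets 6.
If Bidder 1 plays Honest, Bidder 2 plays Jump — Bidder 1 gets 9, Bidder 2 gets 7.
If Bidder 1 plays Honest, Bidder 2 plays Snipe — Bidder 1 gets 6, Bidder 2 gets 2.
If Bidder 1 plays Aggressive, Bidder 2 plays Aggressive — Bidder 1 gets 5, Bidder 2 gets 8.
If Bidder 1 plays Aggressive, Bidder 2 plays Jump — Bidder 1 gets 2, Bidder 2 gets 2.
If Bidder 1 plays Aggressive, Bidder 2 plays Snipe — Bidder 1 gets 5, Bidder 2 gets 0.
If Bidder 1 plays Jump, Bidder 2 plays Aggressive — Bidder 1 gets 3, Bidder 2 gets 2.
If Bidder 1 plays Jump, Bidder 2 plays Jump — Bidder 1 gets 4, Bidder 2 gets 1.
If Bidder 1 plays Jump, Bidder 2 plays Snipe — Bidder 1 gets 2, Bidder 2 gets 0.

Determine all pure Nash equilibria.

For each strategy profile, look for a profitable unilateral deviation.
(Shade, Aggressive): Bidder 1 can switch to Honest (6 → 9). Not NE.
(Shade, Jump): Bidder 1 can switch to Honest (1 → 9). Not NE.
(Shade, Snipe): Bidder 1 gets 8, best alternative 6; Bidder 2 gets 4, best alternative 3. No profitable deviation — NE.
(Honest, Aggressive): Bidder 2 can switch to Jump (6 → 7). Not NE.
(Honest, Jump): Bidder 1 gets 9, best alternative 4; Bidder 2 gets 7, best alternative 6. No profitable deviation — NE.
(Honest, Snipe): Bidder 1 can switch to Shade (6 → 8). Not NE.
(Aggressive, Aggressive): Bidder 1 can switch to Shade (5 → 6). Not NE.
(Aggressive, Jump): Bidder 1 can switch to Honest (2 → 9). Not NE.
(Aggressive, Snipe): Bidder 1 can switch to Shade (5 → 8). Not NE.
(Jump, Aggressive): Bidder 1 can switch to Shade (3 → 6). Not NE.
(Jump, Jump): Bidder 1 can switch to Honest (4 → 9). Not NE.
(Jump, Snipe): Bidder 1 can switch to Shade (2 → 8). Not NE.

The pure Nash equilibria are (Shade, Snipe) and (Honest, Jump).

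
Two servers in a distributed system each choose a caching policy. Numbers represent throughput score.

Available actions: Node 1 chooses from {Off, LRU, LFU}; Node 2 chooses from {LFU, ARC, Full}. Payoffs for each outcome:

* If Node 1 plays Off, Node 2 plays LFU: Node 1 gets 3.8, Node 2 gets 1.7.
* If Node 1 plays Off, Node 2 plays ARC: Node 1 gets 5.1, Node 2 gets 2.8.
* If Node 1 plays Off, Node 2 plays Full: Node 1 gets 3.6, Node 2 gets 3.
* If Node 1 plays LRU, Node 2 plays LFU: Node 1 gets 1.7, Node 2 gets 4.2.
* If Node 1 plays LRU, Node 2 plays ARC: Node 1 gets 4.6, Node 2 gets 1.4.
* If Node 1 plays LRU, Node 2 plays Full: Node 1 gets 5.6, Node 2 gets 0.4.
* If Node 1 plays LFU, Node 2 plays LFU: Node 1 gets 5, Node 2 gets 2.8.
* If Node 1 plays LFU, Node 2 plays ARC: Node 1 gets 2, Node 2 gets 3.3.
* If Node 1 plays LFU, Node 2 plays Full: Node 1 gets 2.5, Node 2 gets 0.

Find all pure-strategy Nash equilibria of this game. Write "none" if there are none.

none

Node 1 against LFU: payoffs 3.8, 1.7, 5 → best response LFU.
Node 1 against ARC: payoffs 5.1, 4.6, 2 → best response Off.
Node 1 against Full: payoffs 3.6, 5.6, 2.5 → best response LRU.
Node 2 against Off: payoffs 1.7, 2.8, 3 → best response Full.
Node 2 against LRU: payoffs 4.2, 1.4, 0.4 → best response LFU.
Node 2 against LFU: payoffs 2.8, 3.3, 0 → best response ARC.
No profile is a mutual best response for all players.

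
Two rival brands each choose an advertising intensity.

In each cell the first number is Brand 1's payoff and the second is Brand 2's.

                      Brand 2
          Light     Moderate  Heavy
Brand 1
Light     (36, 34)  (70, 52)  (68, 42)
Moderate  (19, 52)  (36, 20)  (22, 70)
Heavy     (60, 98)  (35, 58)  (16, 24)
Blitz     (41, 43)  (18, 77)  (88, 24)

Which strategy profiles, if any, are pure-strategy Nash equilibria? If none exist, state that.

(Light, Moderate) and (Heavy, Light)

Mark each player's best response to every combination of opponents' strategies; a profile where every player is best-responding is a pure Nash equilibrium.
Brand 1 against Light: payoffs 36, 19, 60, 41 → best response Heavy.
Brand 1 against Moderate: payoffs 70, 36, 35, 18 → best response Light.
Brand 1 against Heavy: payoffs 68, 22, 16, 88 → best response Blitz.
Brand 2 against Light: payoffs 34, 52, 42 → best response Moderate.
Brand 2 against Moderate: payoffs 52, 20, 70 → best response Heavy.
Brand 2 against Heavy: payoffs 98, 58, 24 → best response Light.
Brand 2 against Blitz: payoffs 43, 77, 24 → best response Moderate.
Mutual best responses: (Light, Moderate); (Heavy, Light).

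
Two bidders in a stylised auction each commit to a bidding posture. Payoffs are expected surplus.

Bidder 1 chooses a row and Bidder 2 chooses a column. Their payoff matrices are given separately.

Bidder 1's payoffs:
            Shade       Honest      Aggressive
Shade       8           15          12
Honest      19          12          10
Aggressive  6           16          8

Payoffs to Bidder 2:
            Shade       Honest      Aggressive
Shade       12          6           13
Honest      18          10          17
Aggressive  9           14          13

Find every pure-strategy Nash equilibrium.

Pure-strategy Nash equilibria: (Shade, Aggressive) and (Honest, Shade) and (Aggressive, Honest)

Mark each player's best response to every combination of opponents' strategies; a profile where every player is best-responding is a pure Nash equilibrium.
Bidder 1 against Shade: payoffs 8, 19, 6 → best response Honest.
Bidder 1 against Honest: payoffs 15, 12, 16 → best response Aggressive.
Bidder 1 against Aggressive: payoffs 12, 10, 8 → best response Shade.
Bidder 2 against Shade: payoffs 12, 6, 13 → best response Aggressive.
Bidder 2 against Honest: payoffs 18, 10, 17 → best response Shade.
Bidder 2 against Aggressive: payoffs 9, 14, 13 → best response Honest.
Mutual best responses: (Shade, Aggressive); (Honest, Shade); (Aggressive, Honest).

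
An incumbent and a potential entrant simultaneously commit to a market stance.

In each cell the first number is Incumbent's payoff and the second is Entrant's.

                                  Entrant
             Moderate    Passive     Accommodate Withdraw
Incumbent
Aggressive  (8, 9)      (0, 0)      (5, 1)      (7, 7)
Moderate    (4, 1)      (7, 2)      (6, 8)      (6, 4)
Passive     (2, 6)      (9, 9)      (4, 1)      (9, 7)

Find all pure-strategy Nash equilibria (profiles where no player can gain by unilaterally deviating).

The pure Nash equilibria are (Aggressive, Moderate) and (Moderate, Accommodate) and (Passive, Passive).

Check each profile: it is a Nash equilibrium iff no player can strictly gain by switching unilaterally.
(Aggressive, Moderate): Incumbent gets 8, best alternative 4; Entrant gets 9, best alternative 7. No profitable deviation — NE.
(Aggressive, Passive): Incumbent can switch to Moderate (0 → 7). Not NE.
(Aggressive, Accommodate): Incumbent can switch to Moderate (5 → 6). Not NE.
(Aggressive, Withdraw): Incumbent can switch to Passive (7 → 9). Not NE.
(Moderate, Moderate): Incumbent can switch to Aggressive (4 → 8). Not NE.
(Moderate, Passive): Incumbent can switch to Passive (7 → 9). Not NE.
(Moderate, Accommodate): Incumbent gets 6, best alternative 5; Entrant gets 8, best alternative 4. No profitable deviation — NE.
(Moderate, Withdraw): Incumbent can switch to Aggressive (6 → 7). Not NE.
(Passive, Moderate): Incumbent can switch to Aggressive (2 → 8). Not NE.
(Passive, Passive): Incumbent gets 9, best alternative 7; Entrant gets 9, best alternative 7. No profitable deviation — NE.
(Passive, Accommodate): Incumbent can switch to Aggressive (4 → 5). Not NE.
(The remaining 1 profile has a profitable deviation by the same check.)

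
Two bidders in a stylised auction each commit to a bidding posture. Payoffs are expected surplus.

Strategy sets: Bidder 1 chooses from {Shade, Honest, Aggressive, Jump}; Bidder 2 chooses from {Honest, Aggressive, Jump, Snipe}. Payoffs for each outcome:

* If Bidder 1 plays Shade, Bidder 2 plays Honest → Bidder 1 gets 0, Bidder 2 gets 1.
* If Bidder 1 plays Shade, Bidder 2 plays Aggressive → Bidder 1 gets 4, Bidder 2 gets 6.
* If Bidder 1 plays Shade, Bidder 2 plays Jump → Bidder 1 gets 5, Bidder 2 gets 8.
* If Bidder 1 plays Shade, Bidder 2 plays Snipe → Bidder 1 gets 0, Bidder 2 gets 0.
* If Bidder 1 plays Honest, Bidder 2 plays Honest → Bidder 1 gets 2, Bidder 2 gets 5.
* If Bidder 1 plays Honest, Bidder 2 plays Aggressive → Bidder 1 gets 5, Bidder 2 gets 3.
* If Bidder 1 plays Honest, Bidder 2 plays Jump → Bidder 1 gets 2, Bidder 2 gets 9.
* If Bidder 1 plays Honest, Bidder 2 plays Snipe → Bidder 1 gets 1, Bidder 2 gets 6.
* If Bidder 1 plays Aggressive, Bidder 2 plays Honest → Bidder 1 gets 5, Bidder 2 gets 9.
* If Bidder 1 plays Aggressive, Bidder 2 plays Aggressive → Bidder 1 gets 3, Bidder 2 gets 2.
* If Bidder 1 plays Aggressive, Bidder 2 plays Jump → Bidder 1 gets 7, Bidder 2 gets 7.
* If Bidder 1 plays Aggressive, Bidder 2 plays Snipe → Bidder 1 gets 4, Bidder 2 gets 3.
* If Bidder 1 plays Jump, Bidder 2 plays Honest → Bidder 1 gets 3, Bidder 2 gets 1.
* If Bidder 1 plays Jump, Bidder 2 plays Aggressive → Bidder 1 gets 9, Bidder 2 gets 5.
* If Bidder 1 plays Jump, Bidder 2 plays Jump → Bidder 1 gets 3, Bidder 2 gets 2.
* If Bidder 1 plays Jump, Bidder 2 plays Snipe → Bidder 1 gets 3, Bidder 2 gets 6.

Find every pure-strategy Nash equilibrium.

The unique pure-strategy Nash equilibrium is (Aggressive, Honest).

Mark each player's best response to every combination of opponents' strategies; a profile where every player is best-responding is a pure Nash equilibrium.
Bidder 1 against Honest: payoffs 0, 2, 5, 3 → best response Aggressive.
Bidder 1 against Aggressive: payoffs 4, 5, 3, 9 → best response Jump.
Bidder 1 against Jump: payoffs 5, 2, 7, 3 → best response Aggressive.
Bidder 1 against Snipe: payoffs 0, 1, 4, 3 → best response Aggressive.
Bidder 2 against Shade: payoffs 1, 6, 8, 0 → best response Jump.
Bidder 2 against Honest: payoffs 5, 3, 9, 6 → best response Jump.
Bidder 2 against Aggressive: payoffs 9, 2, 7, 3 → best response Honest.
Bidder 2 against Jump: payoffs 1, 5, 2, 6 → best response Snipe.
Mutual best responses: (Aggressive, Honest).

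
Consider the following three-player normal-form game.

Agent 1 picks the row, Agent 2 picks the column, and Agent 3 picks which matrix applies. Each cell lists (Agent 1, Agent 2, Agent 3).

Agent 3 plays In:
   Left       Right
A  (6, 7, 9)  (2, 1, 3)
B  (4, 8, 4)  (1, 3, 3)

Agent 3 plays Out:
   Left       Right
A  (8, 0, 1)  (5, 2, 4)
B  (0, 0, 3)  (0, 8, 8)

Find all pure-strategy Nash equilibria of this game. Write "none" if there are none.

(A, Left, In): Agent 1 gets 6, best alternative 4; Agent 2 gets 7, best alternative 1; Agent 3 gets 9, best alternative 1. No profitable deviation — NE.
(A, Left, Out): Agent 2 can switch to Right (0 → 2). Not NE.
(A, Right, In): Agent 2 can switch to Left (1 → 7). Not NE.
(A, Right, Out): Agent 1 gets 5, best alternative 0; Agent 2 gets 2, best alternative 0; Agent 3 gets 4, best alternative 3. No profitable deviation — NE.
(B, Left, In): Agent 1 can switch to A (4 → 6). Not NE.
(B, Left, Out): Agent 1 can switch to A (0 → 8). Not NE.
(B, Right, In): Agent 1 can switch to A (1 → 2). Not NE.
(B, Right, Out): Agent 1 can switch to A (0 → 5). Not NE.

The pure Nash equilibria are (A, Left, In) and (A, Right, Out).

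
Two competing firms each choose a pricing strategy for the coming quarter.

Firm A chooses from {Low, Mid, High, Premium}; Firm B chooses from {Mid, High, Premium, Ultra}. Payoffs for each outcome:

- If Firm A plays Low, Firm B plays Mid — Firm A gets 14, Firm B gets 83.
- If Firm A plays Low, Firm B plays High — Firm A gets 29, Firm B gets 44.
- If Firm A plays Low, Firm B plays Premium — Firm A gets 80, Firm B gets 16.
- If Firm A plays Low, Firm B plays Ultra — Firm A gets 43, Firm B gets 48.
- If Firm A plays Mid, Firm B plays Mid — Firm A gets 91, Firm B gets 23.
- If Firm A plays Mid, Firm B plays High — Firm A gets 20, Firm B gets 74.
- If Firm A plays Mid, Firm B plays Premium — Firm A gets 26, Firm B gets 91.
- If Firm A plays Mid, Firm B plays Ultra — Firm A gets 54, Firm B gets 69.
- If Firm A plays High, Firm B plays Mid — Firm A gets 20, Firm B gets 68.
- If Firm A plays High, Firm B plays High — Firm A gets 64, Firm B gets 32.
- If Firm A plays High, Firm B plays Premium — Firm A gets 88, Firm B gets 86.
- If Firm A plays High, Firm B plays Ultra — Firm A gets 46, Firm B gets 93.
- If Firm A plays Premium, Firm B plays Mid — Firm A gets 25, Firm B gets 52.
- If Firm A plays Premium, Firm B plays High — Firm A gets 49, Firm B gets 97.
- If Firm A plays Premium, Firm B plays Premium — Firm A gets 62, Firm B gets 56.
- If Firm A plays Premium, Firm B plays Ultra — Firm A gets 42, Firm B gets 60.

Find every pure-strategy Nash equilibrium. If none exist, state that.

(Low, Mid): Firm A can switch to Mid (14 → 91). Not NE.
(Low, High): Firm A can switch to High (29 → 64). Not NE.
(Low, Premium): Firm A can switch to High (80 → 88). Not NE.
(Low, Ultra): Firm A can switch to Mid (43 → 54). Not NE.
(Mid, Mid): Firm B can switch to High (23 → 74). Not NE.
(Mid, High): Firm A can switch to Low (20 → 29). Not NE.
(The remaining 10 profiles each have a profitable deviation by the same check.)

No pure-strategy Nash equilibrium.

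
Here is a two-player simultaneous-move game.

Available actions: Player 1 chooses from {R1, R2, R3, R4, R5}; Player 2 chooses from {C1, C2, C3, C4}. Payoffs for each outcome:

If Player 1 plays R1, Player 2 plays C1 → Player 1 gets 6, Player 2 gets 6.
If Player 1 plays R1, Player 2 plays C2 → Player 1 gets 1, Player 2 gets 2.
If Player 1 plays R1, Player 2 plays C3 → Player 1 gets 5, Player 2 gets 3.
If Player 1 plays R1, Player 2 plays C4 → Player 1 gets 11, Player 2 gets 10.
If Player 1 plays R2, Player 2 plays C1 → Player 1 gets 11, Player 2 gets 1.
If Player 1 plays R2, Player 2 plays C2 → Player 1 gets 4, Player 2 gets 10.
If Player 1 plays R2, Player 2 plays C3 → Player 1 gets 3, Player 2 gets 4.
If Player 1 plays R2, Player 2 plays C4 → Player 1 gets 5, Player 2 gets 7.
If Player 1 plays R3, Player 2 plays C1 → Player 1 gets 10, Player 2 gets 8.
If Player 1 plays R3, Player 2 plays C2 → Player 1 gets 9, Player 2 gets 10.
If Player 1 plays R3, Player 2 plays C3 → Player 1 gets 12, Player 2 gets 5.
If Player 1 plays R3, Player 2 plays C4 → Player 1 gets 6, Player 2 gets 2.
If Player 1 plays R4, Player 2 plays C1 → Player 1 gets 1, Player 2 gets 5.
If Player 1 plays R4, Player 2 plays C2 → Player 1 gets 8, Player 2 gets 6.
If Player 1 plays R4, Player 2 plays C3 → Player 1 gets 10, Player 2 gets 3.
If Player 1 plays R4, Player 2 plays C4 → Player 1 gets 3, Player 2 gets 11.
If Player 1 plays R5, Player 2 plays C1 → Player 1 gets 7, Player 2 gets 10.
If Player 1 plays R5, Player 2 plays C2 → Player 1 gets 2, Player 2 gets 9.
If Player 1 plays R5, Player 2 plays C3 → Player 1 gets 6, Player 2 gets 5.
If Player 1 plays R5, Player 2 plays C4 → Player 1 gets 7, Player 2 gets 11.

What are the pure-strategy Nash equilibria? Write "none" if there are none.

The pure Nash equilibria are (R1, C4); (R3, C2).

(R1, C1): Player 1 can switch to R2 (6 → 11). Not NE.
(R1, C2): Player 1 can switch to R2 (1 → 4). Not NE.
(R1, C3): Player 1 can switch to R3 (5 → 12). Not NE.
(R1, C4): Player 1 gets 11, best alternative 7; Player 2 gets 10, best alternative 6. No profitable deviation — NE.
(R2, C1): Player 2 can switch to C2 (1 → 10). Not NE.
(R2, C2): Player 1 can switch to R3 (4 → 9). Not NE.
(R2, C3): Player 1 can switch to R1 (3 → 5). Not NE.
(R3, C2): Player 1 gets 9, best alternative 8; Player 2 gets 10, best alternative 8. No profitable deviation — NE.
(The remaining 12 profiles each have a profitable deviation by the same check.)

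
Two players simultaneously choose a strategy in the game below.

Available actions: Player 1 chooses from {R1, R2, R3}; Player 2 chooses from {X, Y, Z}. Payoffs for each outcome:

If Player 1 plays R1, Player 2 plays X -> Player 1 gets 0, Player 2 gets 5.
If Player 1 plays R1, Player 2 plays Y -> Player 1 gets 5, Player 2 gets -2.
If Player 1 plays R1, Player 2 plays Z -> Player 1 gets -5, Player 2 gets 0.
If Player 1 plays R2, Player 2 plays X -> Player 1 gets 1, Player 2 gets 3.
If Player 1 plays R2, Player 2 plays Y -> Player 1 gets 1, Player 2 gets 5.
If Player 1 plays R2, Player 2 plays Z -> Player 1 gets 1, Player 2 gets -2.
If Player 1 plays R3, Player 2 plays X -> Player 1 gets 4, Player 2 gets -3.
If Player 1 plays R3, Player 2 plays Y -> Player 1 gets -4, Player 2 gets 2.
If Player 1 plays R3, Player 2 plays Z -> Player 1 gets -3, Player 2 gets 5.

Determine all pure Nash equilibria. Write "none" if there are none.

Player 1 against X: payoffs 0, 1, 4 → best response R3.
Player 1 against Y: payoffs 5, 1, -4 → best response R1.
Player 1 against Z: payoffs -5, 1, -3 → best response R2.
Player 2 against R1: payoffs 5, -2, 0 → best response X.
Player 2 against R2: payoffs 3, 5, -2 → best response Y.
Player 2 against R3: payoffs -3, 2, 5 → best response Z.
No profile is a mutual best response for all players.

There is no pure-strategy Nash equilibrium.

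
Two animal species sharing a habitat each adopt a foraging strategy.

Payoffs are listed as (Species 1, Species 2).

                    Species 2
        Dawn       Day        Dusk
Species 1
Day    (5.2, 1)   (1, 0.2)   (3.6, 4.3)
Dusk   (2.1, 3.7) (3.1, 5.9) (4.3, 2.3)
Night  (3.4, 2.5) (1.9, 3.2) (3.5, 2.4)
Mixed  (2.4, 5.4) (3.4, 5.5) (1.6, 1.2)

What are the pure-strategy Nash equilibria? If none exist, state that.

(Mixed, Day)

(Day, Dawn): Species 2 can switch to Dusk (1 → 4.3). Not NE.
(Day, Day): Species 1 can switch to Dusk (1 → 3.1). Not NE.
(Day, Dusk): Species 1 can switch to Dusk (3.6 → 4.3). Not NE.
(Dusk, Dawn): Species 1 can switch to Day (2.1 → 5.2). Not NE.
(Dusk, Day): Species 1 can switch to Mixed (3.1 → 3.4). Not NE.
(Dusk, Dusk): Species 2 can switch to Dawn (2.3 → 3.7). Not NE.
(Night, Dawn): Species 1 can switch to Day (3.4 → 5.2). Not NE.
(Night, Day): Species 1 can switch to Dusk (1.9 → 3.1). Not NE.
(Mixed, Day): Species 1 gets 3.4, best alternative 3.1; Species 2 gets 5.5, best alternative 5.4. No profitable deviation — NE.
(The remaining 3 profiles each have a profitable deviation by the same check.)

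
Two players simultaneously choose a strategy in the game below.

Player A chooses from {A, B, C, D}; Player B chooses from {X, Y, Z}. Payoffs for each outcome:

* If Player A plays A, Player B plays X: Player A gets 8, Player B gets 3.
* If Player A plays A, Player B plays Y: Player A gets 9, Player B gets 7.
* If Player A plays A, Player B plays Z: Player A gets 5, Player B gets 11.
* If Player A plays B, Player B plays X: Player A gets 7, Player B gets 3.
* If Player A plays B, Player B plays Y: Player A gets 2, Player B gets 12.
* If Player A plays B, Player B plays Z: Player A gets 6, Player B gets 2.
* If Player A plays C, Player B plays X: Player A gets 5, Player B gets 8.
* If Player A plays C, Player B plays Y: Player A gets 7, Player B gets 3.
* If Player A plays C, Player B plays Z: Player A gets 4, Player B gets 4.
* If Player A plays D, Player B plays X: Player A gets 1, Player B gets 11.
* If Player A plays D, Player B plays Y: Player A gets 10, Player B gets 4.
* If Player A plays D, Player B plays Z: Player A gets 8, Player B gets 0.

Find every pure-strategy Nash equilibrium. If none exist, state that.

Player A against X: payoffs 8, 7, 5, 1 → best response A.
Player A against Y: payoffs 9, 2, 7, 10 → best response D.
Player A against Z: payoffs 5, 6, 4, 8 → best response D.
Player B against A: payoffs 3, 7, 11 → best response Z.
Player B against B: payoffs 3, 12, 2 → best response Y.
Player B against C: payoffs 8, 3, 4 → best response X.
Player B against D: payoffs 11, 4, 0 → best response X.
No profile is a mutual best response for all players.

This game has no pure Nash equilibrium.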